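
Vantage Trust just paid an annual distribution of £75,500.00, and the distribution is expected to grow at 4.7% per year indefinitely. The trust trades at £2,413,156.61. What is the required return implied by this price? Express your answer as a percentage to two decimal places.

D₁ = £75,500.00 × 1.047 = £79,048.5000
P = D₁/(r − g) ⇒ r = D₁/P + g = £79,048.5000/£2,413,156.61 + 0.047 = 0.032757 + 0.047 = 0.079757

7.98%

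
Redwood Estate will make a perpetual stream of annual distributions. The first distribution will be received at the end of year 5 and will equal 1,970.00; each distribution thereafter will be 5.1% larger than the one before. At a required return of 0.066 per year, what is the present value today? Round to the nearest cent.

Value at end of year 4: C₁ / (r − g) = 1,970.00 / (0.066 − 0.051) = 131,333.3333
Discount to today: PV = 131,333.3333 / (1 + 0.066)^4 = 131,333.3333 / 1.291305 = 101,705.90

101705.90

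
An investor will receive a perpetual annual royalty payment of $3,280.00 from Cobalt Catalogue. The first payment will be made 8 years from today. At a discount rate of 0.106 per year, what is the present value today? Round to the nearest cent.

$15285.59

Value at end of year 7: C / r = $3,280.00 / 0.106 = $30,943.3962
Discount to today: PV = $30,943.3962 / (1 + 0.106)^7 = $30,943.3962 / 2.024351 = $15,285.59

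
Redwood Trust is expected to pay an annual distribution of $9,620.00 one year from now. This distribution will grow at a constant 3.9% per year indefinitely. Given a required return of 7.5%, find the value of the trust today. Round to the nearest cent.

Growing perpetuity: P = D₁ / (r − g) = $9,620.0000 / (0.075 − 0.039) = $267,222.22

$267222.22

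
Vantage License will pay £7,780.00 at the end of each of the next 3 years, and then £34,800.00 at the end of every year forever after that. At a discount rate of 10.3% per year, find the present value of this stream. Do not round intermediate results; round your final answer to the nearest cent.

PV of 3-year annuity: £7,780.00 × [1 − (1+0.103)^−3] / 0.103 = 19245.97836
Perpetuity value at year 3: £34,800.00 / 0.103 = 337864.07767
PV of perpetuity: 337864.07767 / (1+0.103)^3 = 251776.66806
Total PV = 19245.97836 + 251776.66806 = 271022.64642

£271022.65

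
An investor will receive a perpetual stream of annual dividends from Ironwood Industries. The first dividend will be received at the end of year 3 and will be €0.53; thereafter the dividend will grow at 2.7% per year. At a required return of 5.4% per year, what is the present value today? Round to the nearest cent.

Value at end of year 2: C₁ / (r − g) = €0.53 / (0.054 − 0.027) = €19.6296
Discount to today: PV = €19.6296 / (1 + 0.054)^2 = €19.6296 / 1.110916 = €17.67

€17.67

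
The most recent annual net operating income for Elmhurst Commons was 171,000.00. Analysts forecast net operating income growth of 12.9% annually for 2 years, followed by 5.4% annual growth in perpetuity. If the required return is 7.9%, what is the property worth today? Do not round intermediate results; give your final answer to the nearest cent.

D_1 = 193059.00000
D_2 = 217963.61100
Terminal value at year 2: TV = D_2×(1+g_2)/(r−g_2) = 229733.64599/0.025 = 9189345.83976
P_0 = D_1/(1+r)^1 + D_2/(1+r)^2 + TV/(1+r)^2
    = 178924.00371 + 187215.19943 + 7892992.80798 = 8259132.01112

8259132.01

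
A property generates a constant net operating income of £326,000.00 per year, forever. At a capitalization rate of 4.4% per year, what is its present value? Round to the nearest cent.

Level perpetuity: PV = C / r = £326,000.00 / 0.044 = £7,409,090.91

£7409090.91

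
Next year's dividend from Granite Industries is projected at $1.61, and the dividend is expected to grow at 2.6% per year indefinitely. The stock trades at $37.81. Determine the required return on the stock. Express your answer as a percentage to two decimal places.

6.86%

P = D₁/(r − g) ⇒ r = D₁/P + g = $1.6100/$37.81 + 0.026 = 0.042581 + 0.026 = 0.068581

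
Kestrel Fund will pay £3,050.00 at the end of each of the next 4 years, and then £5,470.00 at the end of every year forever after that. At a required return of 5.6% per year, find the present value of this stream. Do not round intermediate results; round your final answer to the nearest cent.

PV of 4-year annuity: £3,050.00 × [1 − (1+0.056)^−4] / 0.056 = 10666.09811
Perpetuity value at year 4: £5,470.00 / 0.056 = 97678.57143
PV of perpetuity: 97678.57143 / (1+0.056)^4 = 78549.53647
Total PV = 10666.09811 + 78549.53647 = 89215.63457

£89215.63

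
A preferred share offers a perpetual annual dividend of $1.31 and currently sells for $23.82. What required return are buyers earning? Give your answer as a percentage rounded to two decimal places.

5.50%

P = C/r ⇒ r = C/P = $1.31/$23.82 = 0.054996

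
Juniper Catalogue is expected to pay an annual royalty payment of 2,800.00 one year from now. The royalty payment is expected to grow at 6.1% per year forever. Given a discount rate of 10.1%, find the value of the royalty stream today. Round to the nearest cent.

Growing perpetuity: P = D₁ / (r − g) = 2,800.0000 / (0.101 − 0.061) = 70,000.00

70000.00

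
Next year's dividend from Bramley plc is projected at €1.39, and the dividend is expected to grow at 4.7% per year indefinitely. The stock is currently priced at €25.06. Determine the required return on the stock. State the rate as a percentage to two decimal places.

10.25%

P = D₁/(r − g) ⇒ r = D₁/P + g = €1.3900/€25.06 + 0.047 = 0.055467 + 0.047 = 0.102467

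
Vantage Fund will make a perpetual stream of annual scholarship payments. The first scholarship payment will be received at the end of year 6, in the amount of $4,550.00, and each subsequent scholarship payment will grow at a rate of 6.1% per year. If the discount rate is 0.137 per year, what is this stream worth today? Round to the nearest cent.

$31506.16

Value at end of year 5: C₁ / (r − g) = $4,550.00 / (0.137 − 0.061) = $59,868.4211
Discount to today: PV = $59,868.4211 / (1 + 0.137)^5 = $59,868.4211 / 1.900213 = $31,506.16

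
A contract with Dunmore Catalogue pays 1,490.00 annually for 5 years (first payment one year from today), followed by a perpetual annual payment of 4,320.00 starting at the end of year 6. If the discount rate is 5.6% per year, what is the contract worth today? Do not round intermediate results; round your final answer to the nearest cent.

PV of 5-year annuity: 1,490.00 × [1 − (1+0.056)^−5] / 0.056 = 6345.31364
Perpetuity value at year 5: 4,320.00 / 0.056 = 77142.85714
PV of perpetuity: 77142.85714 / (1+0.056)^5 = 58745.70618
Total PV = 6345.31364 + 58745.70618 = 65091.01982

65091.02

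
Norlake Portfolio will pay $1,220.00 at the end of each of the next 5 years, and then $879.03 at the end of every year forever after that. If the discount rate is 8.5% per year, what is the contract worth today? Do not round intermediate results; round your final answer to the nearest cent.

$11685.17

PV of 5-year annuity: $1,220.00 × [1 − (1+0.085)^−5] / 0.085 = 4807.58334
Perpetuity value at year 5: $879.03 / 0.085 = 10341.52941
PV of perpetuity: 10341.52941 / (1+0.085)^5 = 6877.58681
Total PV = 4807.58334 + 6877.58681 = 11685.17014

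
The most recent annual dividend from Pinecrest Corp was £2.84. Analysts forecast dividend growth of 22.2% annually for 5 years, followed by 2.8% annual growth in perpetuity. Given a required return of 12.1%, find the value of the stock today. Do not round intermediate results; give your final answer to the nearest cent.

£66.85

D_1 = 3.47048
D_2 = 4.24093
D_3 = 5.18241
D_4 = 6.33291
D_5 = 7.73881
Terminal value at year 5: TV = D_5×(1+g_2)/(r−g_2) = 7.95550/0.093 = 85.54301
P_0 = D_1/(1+r)^1 + D_2/(1+r)^2 + D_3/(1+r)^3 + D_4/(1+r)^4 + D_5/(1+r)^5 + TV/(1+r)^5
    = 3.09588 + 3.37481 + 3.67888 + 4.01034 + 4.37166 + 48.32329 = 66.85485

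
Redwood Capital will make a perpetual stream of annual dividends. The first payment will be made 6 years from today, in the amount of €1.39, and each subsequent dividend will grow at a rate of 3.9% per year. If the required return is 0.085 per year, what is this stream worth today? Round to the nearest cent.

€20.10

Value at end of year 5: C₁ / (r − g) = €1.39 / (0.085 − 0.039) = €30.2174
Discount to today: PV = €30.2174 / (1 + 0.085)^5 = €30.2174 / 1.503657 = €20.10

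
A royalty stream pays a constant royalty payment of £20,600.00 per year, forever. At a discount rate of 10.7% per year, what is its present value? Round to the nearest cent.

Level perpetuity: PV = C / r = £20,600.00 / 0.107 = £192,523.36

£192523.36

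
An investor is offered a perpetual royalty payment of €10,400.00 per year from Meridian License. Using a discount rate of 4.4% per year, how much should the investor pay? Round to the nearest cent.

Level perpetuity: PV = C / r = €10,400.00 / 0.044 = €236,363.64

€236363.64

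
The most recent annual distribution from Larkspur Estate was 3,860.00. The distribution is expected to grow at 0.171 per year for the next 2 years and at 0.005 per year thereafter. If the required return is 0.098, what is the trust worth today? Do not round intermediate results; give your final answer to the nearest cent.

D_1 = 4520.06000
D_2 = 5292.99026
Terminal value at year 2: TV = D_2×(1+g_2)/(r−g_2) = 5319.45521/0.093 = 57198.44313
P_0 = D_1/(1+r)^1 + D_2/(1+r)^2 + TV/(1+r)^2
    = 4116.63024 + 4390.32241 + 47443.80670 = 55950.75935

55950.76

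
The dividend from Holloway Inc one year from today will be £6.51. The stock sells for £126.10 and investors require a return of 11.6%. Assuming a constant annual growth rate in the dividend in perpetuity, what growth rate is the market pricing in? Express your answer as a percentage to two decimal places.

6.44%

P = D₁/(r−g) ⇒ g = r − D₁/P = 0.116 − £6.51/£126.10 = 0.064374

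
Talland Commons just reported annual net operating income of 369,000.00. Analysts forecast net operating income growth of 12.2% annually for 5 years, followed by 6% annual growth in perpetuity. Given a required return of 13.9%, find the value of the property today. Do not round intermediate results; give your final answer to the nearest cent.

D_1 = 414018.00000
D_2 = 464528.19600
D_3 = 521200.63591
D_4 = 584787.11349
D_5 = 656131.14134
Terminal value at year 5: TV = D_5×(1+g_2)/(r−g_2) = 695499.00982/0.079 = 8803784.93443
P_0 = D_1/(1+r)^1 + D_2/(1+r)^2 + D_3/(1+r)^3 + D_4/(1+r)^4 + D_5/(1+r)^5 + TV/(1+r)^5
    = 363492.53731 + 358067.27556 + 352722.98787 + 347458.46566 + 342272.51841 + 4592517.33565 = 6356531.12047

6356531.12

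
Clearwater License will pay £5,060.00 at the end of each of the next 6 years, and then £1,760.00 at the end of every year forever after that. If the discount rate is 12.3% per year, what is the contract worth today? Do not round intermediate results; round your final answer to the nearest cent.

PV of 6-year annuity: £5,060.00 × [1 − (1+0.123)^−6] / 0.123 = 20628.15436
Perpetuity value at year 6: £1,760.00 / 0.123 = 14308.94309
PV of perpetuity: 14308.94309 / (1+0.123)^6 = 7133.93288
Total PV = 20628.15436 + 7133.93288 = 27762.08724

£27762.09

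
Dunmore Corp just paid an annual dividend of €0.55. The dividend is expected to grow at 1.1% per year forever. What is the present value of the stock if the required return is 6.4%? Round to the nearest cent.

€10.49

D₁ = D₀ × (1 + g) = €0.55 × 1.011 = €0.5561
Growing perpetuity: P = D₁ / (r − g) = €0.5561 / (0.064 − 0.011) = €10.49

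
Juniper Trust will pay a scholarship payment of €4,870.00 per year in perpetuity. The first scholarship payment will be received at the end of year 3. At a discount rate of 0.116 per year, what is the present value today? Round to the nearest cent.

€33708.74

Value at end of year 2: C / r = €4,870.00 / 0.116 = €41,982.7586
Discount to today: PV = €41,982.7586 / (1 + 0.116)^2 = €41,982.7586 / 1.245456 = €33,708.74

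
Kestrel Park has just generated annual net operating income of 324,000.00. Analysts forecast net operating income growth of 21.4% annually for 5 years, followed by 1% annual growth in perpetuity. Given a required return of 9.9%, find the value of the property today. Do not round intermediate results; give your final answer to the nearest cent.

8252888.79

D_1 = 393336.00000
D_2 = 477509.90400
D_3 = 579697.02346
D_4 = 703752.18648
D_5 = 854355.15438
Terminal value at year 5: TV = D_5×(1+g_2)/(r−g_2) = 862898.70593/0.089 = 9695491.07781
P_0 = D_1/(1+r)^1 + D_2/(1+r)^2 + D_3/(1+r)^3 + D_4/(1+r)^4 + D_5/(1+r)^5 + TV/(1+r)^5
    = 357903.54868 + 395354.78444 + 436724.93932 + 482424.09129 + 532905.22914 + 6047576.19590 = 8252888.78877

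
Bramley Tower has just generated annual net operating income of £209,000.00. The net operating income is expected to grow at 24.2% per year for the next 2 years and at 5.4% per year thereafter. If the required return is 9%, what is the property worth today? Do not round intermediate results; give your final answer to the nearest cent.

£8454145.87

D_1 = 259578.00000
D_2 = 322395.87600
Terminal value at year 2: TV = D_2×(1+g_2)/(r−g_2) = 339805.25330/0.036 = 9439034.81400
P_0 = D_1/(1+r)^1 + D_2/(1+r)^2 + TV/(1+r)^2
    = 238144.95413 + 271354.15874 + 7944646.75869 = 8454145.87156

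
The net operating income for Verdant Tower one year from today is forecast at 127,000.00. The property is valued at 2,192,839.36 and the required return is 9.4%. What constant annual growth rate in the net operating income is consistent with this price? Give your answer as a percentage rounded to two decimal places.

P = D₁/(r−g) ⇒ g = r − D₁/P = 0.094 − 127,000.00/2,192,839.36 = 0.036084

3.61%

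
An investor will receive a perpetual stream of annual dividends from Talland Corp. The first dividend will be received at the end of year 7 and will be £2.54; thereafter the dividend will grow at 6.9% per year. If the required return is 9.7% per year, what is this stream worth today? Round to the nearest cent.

£52.05

Value at end of year 6: C₁ / (r − g) = £2.54 / (0.097 − 0.069) = £90.7143
Discount to today: PV = £90.7143 / (1 + 0.097)^6 = £90.7143 / 1.742769 = £52.05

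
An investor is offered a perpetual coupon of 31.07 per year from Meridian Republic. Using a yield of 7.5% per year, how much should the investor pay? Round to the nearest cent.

414.27

Level perpetuity: PV = C / r = 31.07 / 0.075 = 414.27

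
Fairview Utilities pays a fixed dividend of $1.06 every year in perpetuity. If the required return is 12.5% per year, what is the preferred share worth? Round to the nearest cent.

$8.48

Level perpetuity: PV = C / r = $1.06 / 0.125 = $8.48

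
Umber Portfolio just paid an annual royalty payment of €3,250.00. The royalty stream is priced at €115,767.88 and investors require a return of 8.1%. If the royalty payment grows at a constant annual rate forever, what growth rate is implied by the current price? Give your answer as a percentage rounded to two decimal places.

P = D₀(1+g)/(r−g) ⇒ P(r−g) = D₀(1+g) ⇒ g(P+D₀) = P·r − D₀
g = (P·r − D₀)/(P + D₀) = (€115,767.88×0.081 − €3,250.00) / (€115,767.88 + €3,250.00) = 0.051481

5.15%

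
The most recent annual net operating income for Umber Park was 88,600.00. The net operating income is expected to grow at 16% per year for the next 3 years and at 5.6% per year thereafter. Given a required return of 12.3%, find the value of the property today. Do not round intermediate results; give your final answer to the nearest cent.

D_1 = 102776.00000
D_2 = 119220.16000
D_3 = 138295.38560
Terminal value at year 3: TV = D_3×(1+g_2)/(r−g_2) = 146039.92719/0.067 = 2179700.40587
P_0 = D_1/(1+r)^1 + D_2/(1+r)^2 + D_3/(1+r)^3 + TV/(1+r)^3
    = 91519.14515 + 94534.46872 + 97649.13955 + 1539067.03527 = 1822769.78869

1822769.79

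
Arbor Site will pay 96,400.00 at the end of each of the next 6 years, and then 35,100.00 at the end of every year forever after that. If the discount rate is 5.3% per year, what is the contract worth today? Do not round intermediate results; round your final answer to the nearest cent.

PV of 6-year annuity: 96,400.00 × [1 − (1+0.053)^−6] / 0.053 = 484637.20040
Perpetuity value at year 6: 35,100.00 / 0.053 = 662264.15094
PV of perpetuity: 662264.15094 / (1+0.053)^6 = 485803.92549
Total PV = 484637.20040 + 485803.92549 = 970441.12589

970441.13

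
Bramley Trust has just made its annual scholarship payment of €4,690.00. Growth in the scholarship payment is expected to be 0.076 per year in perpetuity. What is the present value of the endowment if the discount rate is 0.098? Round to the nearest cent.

€229383.64

D₁ = D₀ × (1 + g) = €4,690.00 × 1.076 = €5,046.4400
Growing perpetuity: P = D₁ / (r − g) = €5,046.4400 / (0.098 − 0.076) = €229,383.64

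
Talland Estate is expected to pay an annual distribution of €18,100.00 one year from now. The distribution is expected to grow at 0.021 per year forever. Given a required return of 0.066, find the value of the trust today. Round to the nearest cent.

€402222.22

Growing perpetuity: P = D₁ / (r − g) = €18,100.0000 / (0.066 − 0.021) = €402,222.22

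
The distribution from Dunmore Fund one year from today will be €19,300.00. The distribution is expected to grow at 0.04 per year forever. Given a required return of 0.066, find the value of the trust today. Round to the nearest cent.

Growing perpetuity: P = D₁ / (r − g) = €19,300.0000 / (0.066 − 0.04) = €742,307.69

€742307.69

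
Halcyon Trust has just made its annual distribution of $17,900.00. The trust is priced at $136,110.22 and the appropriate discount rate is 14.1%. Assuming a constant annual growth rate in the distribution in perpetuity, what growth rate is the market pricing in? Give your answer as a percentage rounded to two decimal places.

P = D₀(1+g)/(r−g) ⇒ P(r−g) = D₀(1+g) ⇒ g(P+D₀) = P·r − D₀
g = (P·r − D₀)/(P + D₀) = ($136,110.22×0.141 − $17,900.00) / ($136,110.22 + $17,900.00) = 0.008386

0.84%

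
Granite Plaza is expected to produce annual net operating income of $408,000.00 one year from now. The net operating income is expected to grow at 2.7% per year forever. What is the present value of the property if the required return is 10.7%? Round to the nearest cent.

$5100000.00

Growing perpetuity: P = D₁ / (r − g) = $408,000.0000 / (0.107 − 0.027) = $5,100,000.00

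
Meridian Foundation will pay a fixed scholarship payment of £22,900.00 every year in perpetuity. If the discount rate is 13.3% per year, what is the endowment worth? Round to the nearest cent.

Level perpetuity: PV = C / r = £22,900.00 / 0.133 = £172,180.45

£172180.45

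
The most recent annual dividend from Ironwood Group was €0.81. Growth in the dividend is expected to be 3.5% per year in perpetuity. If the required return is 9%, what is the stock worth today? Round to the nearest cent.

€15.24

D₁ = D₀ × (1 + g) = €0.81 × 1.035 = €0.8384
Growing perpetuity: P = D₁ / (r − g) = €0.8384 / (0.09 − 0.035) = €15.24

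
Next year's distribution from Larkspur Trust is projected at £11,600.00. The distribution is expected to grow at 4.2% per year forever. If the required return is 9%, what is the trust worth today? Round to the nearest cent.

£241666.67

Growing perpetuity: P = D₁ / (r − g) = £11,600.0000 / (0.09 − 0.042) = £241,666.67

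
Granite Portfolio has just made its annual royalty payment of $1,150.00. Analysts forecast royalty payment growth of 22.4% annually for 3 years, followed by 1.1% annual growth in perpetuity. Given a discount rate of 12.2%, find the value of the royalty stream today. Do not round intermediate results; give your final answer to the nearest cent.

D_1 = 1407.60000
D_2 = 1722.90240
D_3 = 2108.83254
Terminal value at year 3: TV = D_3×(1+g_2)/(r−g_2) = 2132.02970/0.111 = 19207.47473
P_0 = D_1/(1+r)^1 + D_2/(1+r)^2 + D_3/(1+r)^3 + TV/(1+r)^3
    = 1254.54545 + 1368.59504 + 1493.01277 + 13598.52174 = 17714.67501

$17714.68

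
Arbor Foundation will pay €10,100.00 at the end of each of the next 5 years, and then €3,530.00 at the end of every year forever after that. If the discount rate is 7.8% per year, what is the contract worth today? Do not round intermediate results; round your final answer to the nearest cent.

€71627.37

PV of 5-year annuity: €10,100.00 × [1 − (1+0.078)^−5] / 0.078 = 40539.83909
Perpetuity value at year 5: €3,530.00 / 0.078 = 45256.41026
PV of perpetuity: 45256.41026 / (1+0.078)^5 = 31087.53580
Total PV = 40539.83909 + 31087.53580 = 71627.37489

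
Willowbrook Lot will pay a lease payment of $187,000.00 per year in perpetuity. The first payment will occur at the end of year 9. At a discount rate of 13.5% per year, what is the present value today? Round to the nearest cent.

$502968.68

Value at end of year 8: C / r = $187,000.00 / 0.135 = $1,385,185.1852
Discount to today: PV = $1,385,185.1852 / (1 + 0.135)^8 = $1,385,185.1852 / 2.754019 = $502,968.68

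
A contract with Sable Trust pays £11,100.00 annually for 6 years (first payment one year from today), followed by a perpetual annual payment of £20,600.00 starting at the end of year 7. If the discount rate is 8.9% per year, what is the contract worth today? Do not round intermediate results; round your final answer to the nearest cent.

PV of 6-year annuity: £11,100.00 × [1 − (1+0.089)^−6] / 0.089 = 49942.50471
Perpetuity value at year 6: £20,600.00 / 0.089 = 231460.67416
PV of perpetuity: 231460.67416 / (1+0.089)^6 = 138774.58434
Total PV = 49942.50471 + 138774.58434 = 188717.08905

£188717.09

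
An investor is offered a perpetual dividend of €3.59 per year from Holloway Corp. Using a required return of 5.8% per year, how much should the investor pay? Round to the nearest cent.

Level perpetuity: PV = C / r = €3.59 / 0.058 = €61.90

€61.90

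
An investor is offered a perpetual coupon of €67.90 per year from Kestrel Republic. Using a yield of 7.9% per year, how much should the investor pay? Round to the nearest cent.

Level perpetuity: PV = C / r = €67.90 / 0.079 = €859.49

€859.49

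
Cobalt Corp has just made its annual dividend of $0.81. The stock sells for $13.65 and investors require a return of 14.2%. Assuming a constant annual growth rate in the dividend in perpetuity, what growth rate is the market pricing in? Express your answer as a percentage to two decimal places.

7.80%

P = D₀(1+g)/(r−g) ⇒ P(r−g) = D₀(1+g) ⇒ g(P+D₀) = P·r − D₀
g = (P·r − D₀)/(P + D₀) = ($13.65×0.142 − $0.81) / ($13.65 + $0.81) = 0.078029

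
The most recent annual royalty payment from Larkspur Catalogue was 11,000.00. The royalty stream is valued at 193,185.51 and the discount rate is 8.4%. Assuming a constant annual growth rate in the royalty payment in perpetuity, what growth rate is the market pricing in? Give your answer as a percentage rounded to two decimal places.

P = D₀(1+g)/(r−g) ⇒ P(r−g) = D₀(1+g) ⇒ g(P+D₀) = P·r − D₀
g = (P·r − D₀)/(P + D₀) = (193,185.51×0.084 − 11,000.00) / (193,185.51 + 11,000.00) = 0.025602

2.56%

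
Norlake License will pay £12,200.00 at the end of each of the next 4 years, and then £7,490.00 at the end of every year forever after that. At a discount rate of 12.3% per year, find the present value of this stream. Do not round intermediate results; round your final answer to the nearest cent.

PV of 4-year annuity: £12,200.00 × [1 − (1+0.123)^−4] / 0.123 = 36822.74325
Perpetuity value at year 4: £7,490.00 / 0.123 = 60894.30894
PV of perpetuity: 60894.30894 / (1+0.123)^4 = 38287.55919
Total PV = 36822.74325 + 38287.55919 = 75110.30245

£75110.30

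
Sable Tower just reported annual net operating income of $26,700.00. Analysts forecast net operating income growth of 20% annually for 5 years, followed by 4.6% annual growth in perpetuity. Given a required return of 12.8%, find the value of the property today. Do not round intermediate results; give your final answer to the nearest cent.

D_1 = 32040.00000
D_2 = 38448.00000
D_3 = 46137.60000
D_4 = 55365.12000
D_5 = 66438.14400
Terminal value at year 5: TV = D_5×(1+g_2)/(r−g_2) = 69494.29862/0.082 = 847491.44663
P_0 = D_1/(1+r)^1 + D_2/(1+r)^2 + D_3/(1+r)^3 + D_4/(1+r)^4 + D_5/(1+r)^5 + TV/(1+r)^5
    = 28404.25532 + 30217.29289 + 32146.05627 + 34197.93220 + 36380.77894 + 464076.76547 = 625423.08108

$625423.08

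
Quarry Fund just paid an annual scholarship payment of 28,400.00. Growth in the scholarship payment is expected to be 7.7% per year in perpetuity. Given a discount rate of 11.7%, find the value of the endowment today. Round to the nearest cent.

D₁ = D₀ × (1 + g) = 28,400.00 × 1.077 = 30,586.8000
Growing perpetuity: P = D₁ / (r − g) = 30,586.8000 / (0.117 − 0.077) = 764,670.00

764670.00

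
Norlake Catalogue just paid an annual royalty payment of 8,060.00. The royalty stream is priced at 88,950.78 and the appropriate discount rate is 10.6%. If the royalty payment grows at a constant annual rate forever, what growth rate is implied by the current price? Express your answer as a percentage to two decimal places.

P = D₀(1+g)/(r−g) ⇒ P(r−g) = D₀(1+g) ⇒ g(P+D₀) = P·r − D₀
g = (P·r − D₀)/(P + D₀) = (88,950.78×0.106 − 8,060.00) / (88,950.78 + 8,060.00) = 0.014110

1.41%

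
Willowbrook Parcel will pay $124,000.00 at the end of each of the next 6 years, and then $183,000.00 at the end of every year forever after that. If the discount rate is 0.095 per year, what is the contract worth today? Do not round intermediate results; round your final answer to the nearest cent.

PV of 6-year annuity: $124,000.00 × [1 − (1+0.095)^−6] / 0.095 = 548058.34660
Perpetuity value at year 6: $183,000.00 / 0.095 = 1926315.78947
PV of perpetuity: 1926315.78947 / (1+0.095)^6 = 1117487.74570
Total PV = 548058.34660 + 1117487.74570 = 1665546.09230

$1665546.09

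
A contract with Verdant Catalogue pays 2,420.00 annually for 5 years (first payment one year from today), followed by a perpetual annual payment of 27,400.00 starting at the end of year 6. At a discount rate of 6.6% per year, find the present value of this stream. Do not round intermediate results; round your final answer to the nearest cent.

311622.21

PV of 5-year annuity: 2,420.00 × [1 − (1+0.066)^−5] / 0.066 = 10029.66076
Perpetuity value at year 5: 27,400.00 / 0.066 = 415151.51515
PV of perpetuity: 415151.51515 / (1+0.066)^5 = 301592.54620
Total PV = 10029.66076 + 301592.54620 = 311622.20696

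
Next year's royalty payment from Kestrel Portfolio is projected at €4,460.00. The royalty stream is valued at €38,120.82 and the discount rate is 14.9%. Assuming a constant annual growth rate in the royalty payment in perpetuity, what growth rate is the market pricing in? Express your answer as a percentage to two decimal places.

3.20%

P = D₁/(r−g) ⇒ g = r − D₁/P = 0.149 − €4,460.00/€38,120.82 = 0.032004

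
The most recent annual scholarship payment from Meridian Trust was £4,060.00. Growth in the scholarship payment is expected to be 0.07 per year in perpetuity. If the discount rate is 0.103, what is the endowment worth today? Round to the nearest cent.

£131642.42

D₁ = D₀ × (1 + g) = £4,060.00 × 1.07 = £4,344.2000
Growing perpetuity: P = D₁ / (r − g) = £4,344.2000 / (0.103 − 0.07) = £131,642.42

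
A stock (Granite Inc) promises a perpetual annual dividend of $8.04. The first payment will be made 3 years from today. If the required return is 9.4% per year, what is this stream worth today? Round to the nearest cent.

$71.47

Value at end of year 2: C / r = $8.04 / 0.094 = $85.5319
Discount to today: PV = $85.5319 / (1 + 0.094)^2 = $85.5319 / 1.196836 = $71.47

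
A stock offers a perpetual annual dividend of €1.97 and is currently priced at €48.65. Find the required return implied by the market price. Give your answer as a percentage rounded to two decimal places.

P = C/r ⇒ r = C/P = €1.97/€48.65 = 0.040493

4.05%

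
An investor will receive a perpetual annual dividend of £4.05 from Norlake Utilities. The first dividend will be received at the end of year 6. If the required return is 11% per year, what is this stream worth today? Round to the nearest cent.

Value at end of year 5: C / r = £4.05 / 0.11 = £36.8182
Discount to today: PV = £36.8182 / (1 + 0.11)^5 = £36.8182 / 1.685058 = £21.85

£21.85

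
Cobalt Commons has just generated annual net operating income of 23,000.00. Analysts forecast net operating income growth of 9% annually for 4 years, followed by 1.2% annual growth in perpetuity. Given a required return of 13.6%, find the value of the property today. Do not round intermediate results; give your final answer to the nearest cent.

D_1 = 25070.00000
D_2 = 27326.30000
D_3 = 29785.66700
D_4 = 32466.37703
Terminal value at year 4: TV = D_4×(1+g_2)/(r−g_2) = 32855.97355/0.124 = 264967.52866
P_0 = D_1/(1+r)^1 + D_2/(1+r)^2 + D_3/(1+r)^3 + D_4/(1+r)^4 + TV/(1+r)^4
    = 22068.66197 + 21175.03658 + 20317.59671 + 19494.87713 + 159103.35205 = 242159.52444

242159.52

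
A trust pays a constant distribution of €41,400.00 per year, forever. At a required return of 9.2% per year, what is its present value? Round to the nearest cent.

€450000.00

Level perpetuity: PV = C / r = €41,400.00 / 0.092 = €450,000.00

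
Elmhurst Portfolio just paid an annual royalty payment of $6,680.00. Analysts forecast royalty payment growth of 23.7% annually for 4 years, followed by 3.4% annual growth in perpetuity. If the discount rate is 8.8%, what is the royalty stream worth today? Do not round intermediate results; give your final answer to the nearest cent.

D_1 = 8263.16000
D_2 = 10221.52892
D_3 = 12644.03127
D_4 = 15640.66669
Terminal value at year 4: TV = D_4×(1+g_2)/(r−g_2) = 16172.44935/0.054 = 299489.80284
P_0 = D_1/(1+r)^1 + D_2/(1+r)^2 + D_3/(1+r)^3 + D_4/(1+r)^4 + TV/(1+r)^4
    = 7594.81618 + 8634.91508 + 9817.45401 + 11161.93989 + 213730.47871 = 250939.60387

$250939.60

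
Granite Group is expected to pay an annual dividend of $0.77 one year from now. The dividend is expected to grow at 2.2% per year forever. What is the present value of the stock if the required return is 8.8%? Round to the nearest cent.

$11.67

Growing perpetuity: P = D₁ / (r − g) = $0.7700 / (0.088 − 0.022) = $11.67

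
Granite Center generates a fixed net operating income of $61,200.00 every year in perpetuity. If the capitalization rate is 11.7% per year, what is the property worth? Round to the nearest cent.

$523076.92

Level perpetuity: PV = C / r = $61,200.00 / 0.117 = $523,076.92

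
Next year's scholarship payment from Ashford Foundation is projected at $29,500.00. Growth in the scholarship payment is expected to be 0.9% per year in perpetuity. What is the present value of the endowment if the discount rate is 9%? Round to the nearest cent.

$364197.53

Growing perpetuity: P = D₁ / (r − g) = $29,500.0000 / (0.09 − 0.009) = $364,197.53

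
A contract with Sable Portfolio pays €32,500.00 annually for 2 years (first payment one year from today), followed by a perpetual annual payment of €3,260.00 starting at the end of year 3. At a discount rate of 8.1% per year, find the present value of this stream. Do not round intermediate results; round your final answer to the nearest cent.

PV of 2-year annuity: €32,500.00 × [1 − (1+0.081)^−2] / 0.081 = 57876.73900
Perpetuity value at year 2: €3,260.00 / 0.081 = 40246.91358
PV of perpetuity: 40246.91358 / (1+0.081)^2 = 34441.43145
Total PV = 57876.73900 + 34441.43145 = 92318.17045

€92318.17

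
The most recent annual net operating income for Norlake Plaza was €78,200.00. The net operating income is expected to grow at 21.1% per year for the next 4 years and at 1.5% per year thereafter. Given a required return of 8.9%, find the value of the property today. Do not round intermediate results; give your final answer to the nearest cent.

D_1 = 94700.20000
D_2 = 114681.94220
D_3 = 138879.83200
D_4 = 168183.47656
Terminal value at year 4: TV = D_4×(1+g_2)/(r−g_2) = 170706.22871/0.074 = 2306840.92845
P_0 = D_1/(1+r)^1 + D_2/(1+r)^2 + D_3/(1+r)^3 + D_4/(1+r)^4 + TV/(1+r)^4
    = 86960.69789 + 96702.85137 + 107536.41231 + 119583.65042 + 1640235.20514 = 2051018.81714

€2051018.82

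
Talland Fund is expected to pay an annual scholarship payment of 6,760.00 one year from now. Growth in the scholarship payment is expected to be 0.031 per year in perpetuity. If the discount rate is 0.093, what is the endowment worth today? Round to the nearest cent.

Growing perpetuity: P = D₁ / (r − g) = 6,760.0000 / (0.093 − 0.031) = 109,032.26

109032.26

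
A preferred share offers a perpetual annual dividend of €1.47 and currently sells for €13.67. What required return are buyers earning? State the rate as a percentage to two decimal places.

P = C/r ⇒ r = C/P = €1.47/€13.67 = 0.107535

10.75%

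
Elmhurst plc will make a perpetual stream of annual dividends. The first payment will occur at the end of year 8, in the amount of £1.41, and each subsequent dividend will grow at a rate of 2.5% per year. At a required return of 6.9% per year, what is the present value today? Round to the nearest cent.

£20.09

Value at end of year 7: C₁ / (r − g) = £1.41 / (0.069 − 0.025) = £32.0455
Discount to today: PV = £32.0455 / (1 + 0.069)^7 = £32.0455 / 1.595306 = £20.09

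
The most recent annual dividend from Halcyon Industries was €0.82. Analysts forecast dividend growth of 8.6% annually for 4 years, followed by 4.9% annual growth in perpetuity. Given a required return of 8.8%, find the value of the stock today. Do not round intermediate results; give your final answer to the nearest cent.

D_1 = 0.89052
D_2 = 0.96710
D_3 = 1.05028
D_4 = 1.14060
Terminal value at year 4: TV = D_4×(1+g_2)/(r−g_2) = 1.19649/0.039 = 30.67920
P_0 = D_1/(1+r)^1 + D_2/(1+r)^2 + D_3/(1+r)^3 + D_4/(1+r)^4 + TV/(1+r)^4
    = 0.81849 + 0.81699 + 0.81549 + 0.81399 + 21.89417 = 25.15912

€25.16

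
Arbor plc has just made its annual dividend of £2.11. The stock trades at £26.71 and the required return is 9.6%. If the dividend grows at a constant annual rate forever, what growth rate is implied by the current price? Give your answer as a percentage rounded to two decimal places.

P = D₀(1+g)/(r−g) ⇒ P(r−g) = D₀(1+g) ⇒ g(P+D₀) = P·r − D₀
g = (P·r − D₀)/(P + D₀) = (£26.71×0.096 − £2.11) / (£26.71 + £2.11) = 0.015759

1.58%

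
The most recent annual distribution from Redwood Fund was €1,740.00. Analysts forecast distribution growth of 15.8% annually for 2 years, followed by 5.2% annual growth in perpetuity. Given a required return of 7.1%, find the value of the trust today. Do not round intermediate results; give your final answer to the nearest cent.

€116544.34

D_1 = 2014.92000
D_2 = 2333.27736
Terminal value at year 2: TV = D_2×(1+g_2)/(r−g_2) = 2454.60778/0.019 = 129189.88330
P_0 = D_1/(1+r)^1 + D_2/(1+r)^2 + TV/(1+r)^2
    = 1881.34454 + 2034.17084 + 112628.82783 = 116544.34321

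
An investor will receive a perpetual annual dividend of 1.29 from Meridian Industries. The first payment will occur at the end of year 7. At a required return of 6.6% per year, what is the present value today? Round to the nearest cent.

Value at end of year 6: C / r = 1.29 / 0.066 = 19.5455
Discount to today: PV = 19.5455 / (1 + 0.066)^6 = 19.5455 / 1.467382 = 13.32

13.32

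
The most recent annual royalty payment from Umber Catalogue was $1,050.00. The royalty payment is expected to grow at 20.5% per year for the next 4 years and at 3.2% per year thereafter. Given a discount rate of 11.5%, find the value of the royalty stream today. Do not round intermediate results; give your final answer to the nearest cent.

D_1 = 1265.25000
D_2 = 1524.62625
D_3 = 1837.17463
D_4 = 2213.79543
Terminal value at year 4: TV = D_4×(1+g_2)/(r−g_2) = 2284.63688/0.083 = 27525.74560
P_0 = D_1/(1+r)^1 + D_2/(1+r)^2 + D_3/(1+r)^3 + D_4/(1+r)^4 + TV/(1+r)^4
    = 1134.75336 + 1226.34781 + 1325.33552 + 1432.31328 + 17809.00362 = 22927.75358

$22927.75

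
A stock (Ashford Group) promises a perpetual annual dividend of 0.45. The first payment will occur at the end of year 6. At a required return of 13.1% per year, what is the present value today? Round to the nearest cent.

1.86

Value at end of year 5: C / r = 0.45 / 0.131 = 3.4351
Discount to today: PV = 3.4351 / (1 + 0.131)^5 = 3.4351 / 1.850602 = 1.86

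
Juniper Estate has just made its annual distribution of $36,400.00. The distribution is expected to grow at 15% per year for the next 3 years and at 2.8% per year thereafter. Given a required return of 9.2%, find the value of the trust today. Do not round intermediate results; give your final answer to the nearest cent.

D_1 = 41860.00000
D_2 = 48139.00000
D_3 = 55359.85000
Terminal value at year 3: TV = D_3×(1+g_2)/(r−g_2) = 56909.92580/0.064 = 889217.59062
P_0 = D_1/(1+r)^1 + D_2/(1+r)^2 + D_3/(1+r)^3 + TV/(1+r)^3
    = 38333.33333 + 40369.35287 + 42513.51264 + 682873.29673 = 804089.49557

$804089.50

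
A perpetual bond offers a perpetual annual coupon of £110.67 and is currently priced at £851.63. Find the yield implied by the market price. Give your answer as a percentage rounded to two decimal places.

P = C/r ⇒ r = C/P = £110.67/£851.63 = 0.129951

13.00%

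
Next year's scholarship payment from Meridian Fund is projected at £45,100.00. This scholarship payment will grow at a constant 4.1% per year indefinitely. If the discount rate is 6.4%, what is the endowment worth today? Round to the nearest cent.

Growing perpetuity: P = D₁ / (r − g) = £45,100.0000 / (0.064 − 0.041) = £1,960,869.57

£1960869.57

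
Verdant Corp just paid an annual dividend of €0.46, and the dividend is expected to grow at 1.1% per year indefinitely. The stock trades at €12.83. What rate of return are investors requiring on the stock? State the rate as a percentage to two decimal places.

D₁ = €0.46 × 1.011 = €0.4651
P = D₁/(r − g) ⇒ r = D₁/P + g = €0.4651/€12.83 + 0.011 = 0.036248 + 0.011 = 0.047248

4.72%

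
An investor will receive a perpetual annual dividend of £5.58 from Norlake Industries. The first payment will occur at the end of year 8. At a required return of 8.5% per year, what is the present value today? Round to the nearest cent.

£37.09

Value at end of year 7: C / r = £5.58 / 0.085 = £65.6471
Discount to today: PV = £65.6471 / (1 + 0.085)^7 = £65.6471 / 1.770142 = £37.09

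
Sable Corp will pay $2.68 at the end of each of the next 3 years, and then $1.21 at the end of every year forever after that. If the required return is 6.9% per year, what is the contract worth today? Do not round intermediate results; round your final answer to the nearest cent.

$21.40

PV of 3-year annuity: $2.68 × [1 − (1+0.069)^−3] / 0.069 = 7.04604
Perpetuity value at year 3: $1.21 / 0.069 = 17.53623
PV of perpetuity: 17.53623 / (1+0.069)^3 = 14.35500
Total PV = 7.04604 + 14.35500 = 21.40104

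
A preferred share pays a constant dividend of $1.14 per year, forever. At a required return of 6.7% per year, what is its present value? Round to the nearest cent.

Level perpetuity: PV = C / r = $1.14 / 0.067 = $17.01

$17.01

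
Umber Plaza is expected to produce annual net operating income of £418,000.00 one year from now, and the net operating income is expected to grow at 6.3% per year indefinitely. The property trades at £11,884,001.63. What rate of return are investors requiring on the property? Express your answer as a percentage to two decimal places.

P = D₁/(r − g) ⇒ r = D₁/P + g = £418,000.0000/£11,884,001.63 + 0.063 = 0.035173 + 0.063 = 0.098173

9.82%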